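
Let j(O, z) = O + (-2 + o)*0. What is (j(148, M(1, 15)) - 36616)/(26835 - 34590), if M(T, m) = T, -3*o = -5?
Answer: 12156/2585 ≈ 4.7025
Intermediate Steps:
o = 5/3 (o = -1/3*(-5) = 5/3 ≈ 1.6667)
j(O, z) = O (j(O, z) = O + (-2 + 5/3)*0 = O - 1/3*0 = O + 0 = O)
(j(148, M(1, 15)) - 36616)/(26835 - 34590) = (148 - 36616)/(26835 - 34590) = -36468/(-7755) = -36468*(-1/7755) = 12156/2585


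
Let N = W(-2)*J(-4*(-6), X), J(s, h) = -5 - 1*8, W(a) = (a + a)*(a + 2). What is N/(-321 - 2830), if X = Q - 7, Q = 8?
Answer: 0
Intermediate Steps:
W(a) = 2*a*(2 + a) (W(a) = (2*a)*(2 + a) = 2*a*(2 + a))
X = 1 (X = 8 - 7 = 1)
J(s, h) = -13 (J(s, h) = -5 - 8 = -13)
N = 0 (N = (2*(-2)*(2 - 2))*(-13) = (2*(-2)*0)*(-13) = 0*(-13) = 0)
N/(-321 - 2830) = 0/(-321 - 2830) = 0/(-3151) = 0*(-1/3151) = 0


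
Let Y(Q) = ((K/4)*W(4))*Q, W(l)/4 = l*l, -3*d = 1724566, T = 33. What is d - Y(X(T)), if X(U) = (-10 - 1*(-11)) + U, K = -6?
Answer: -1714774/3 ≈ -5.7159e+5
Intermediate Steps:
d = -1724566/3 (d = -⅓*1724566 = -1724566/3 ≈ -5.7486e+5)
W(l) = 4*l² (W(l) = 4*(l*l) = 4*l²)
X(U) = 1 + U (X(U) = (-10 + 11) + U = 1 + U)
Y(Q) = -96*Q (Y(Q) = ((-6/4)*(4*4²))*Q = ((-6*¼)*(4*16))*Q = (-3/2*64)*Q = -96*Q)
d - Y(X(T)) = -1724566/3 - (-96)*(1 + 33) = -1724566/3 - (-96)*34 = -1724566/3 - 1*(-3264) = -1724566/3 + 3264 = -1714774/3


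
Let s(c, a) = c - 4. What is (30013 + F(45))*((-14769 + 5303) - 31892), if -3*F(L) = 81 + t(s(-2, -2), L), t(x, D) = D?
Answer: -1239540618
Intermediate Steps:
s(c, a) = -4 + c
F(L) = -27 - L/3 (F(L) = -(81 + L)/3 = -27 - L/3)
(30013 + F(45))*((-14769 + 5303) - 31892) = (30013 + (-27 - ⅓*45))*((-14769 + 5303) - 31892) = (30013 + (-27 - 15))*(-9466 - 31892) = (30013 - 42)*(-41358) = 29971*(-41358) = -1239540618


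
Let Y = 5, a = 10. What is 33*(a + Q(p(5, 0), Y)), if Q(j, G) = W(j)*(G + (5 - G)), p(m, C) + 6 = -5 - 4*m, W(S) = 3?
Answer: 825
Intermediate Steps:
p(m, C) = -11 - 4*m (p(m, C) = -6 + (-5 - 4*m) = -11 - 4*m)
Q(j, G) = 15 (Q(j, G) = 3*(G + (5 - G)) = 3*5 = 15)
33*(a + Q(p(5, 0), Y)) = 33*(10 + 15) = 33*25 = 825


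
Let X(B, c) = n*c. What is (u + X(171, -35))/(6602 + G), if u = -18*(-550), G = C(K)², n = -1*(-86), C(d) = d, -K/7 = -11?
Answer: 6890/12531 ≈ 0.54984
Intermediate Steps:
K = 77 (K = -7*(-11) = 77)
n = 86
G = 5929 (G = 77² = 5929)
X(B, c) = 86*c
u = 9900
(u + X(171, -35))/(6602 + G) = (9900 + 86*(-35))/(6602 + 5929) = (9900 - 3010)/12531 = 6890*(1/12531) = 6890/12531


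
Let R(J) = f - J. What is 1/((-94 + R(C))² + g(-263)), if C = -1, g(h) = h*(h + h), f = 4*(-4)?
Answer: 1/150219 ≈ 6.6569e-6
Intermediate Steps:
f = -16
g(h) = 2*h² (g(h) = h*(2*h) = 2*h²)
R(J) = -16 - J
1/((-94 + R(C))² + g(-263)) = 1/((-94 + (-16 - 1*(-1)))² + 2*(-263)²) = 1/((-94 + (-16 + 1))² + 2*69169) = 1/((-94 - 15)² + 138338) = 1/((-109)² + 138338) = 1/(11881 + 138338) = 1/150219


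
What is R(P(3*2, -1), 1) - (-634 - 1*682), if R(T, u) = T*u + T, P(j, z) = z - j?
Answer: 1302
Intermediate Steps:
R(T, u) = T + T*u
R(P(3*2, -1), 1) - (-634 - 1*682) = (-1 - 3*2)*(1 + 1) - (-634 - 1*682) = (-1 - 1*6)*2 - (-634 - 682) = (-1 - 6)*2 - 1*(-1316) = -7*2 + 1316 = -14 + 1316 = 1302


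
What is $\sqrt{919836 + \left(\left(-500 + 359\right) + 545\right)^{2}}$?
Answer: $2 \sqrt{270763} \approx 1040.7$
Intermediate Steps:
$\sqrt{919836 + \left(\left(-500 + 359\right) + 545\right)^{2}} = \sqrt{919836 + \left(-141 + 545\right)^{2}} = \sqrt{919836 + 404^{2}} = \sqrt{919836 + 163216} = \sqrt{1083052} = 2 \sqrt{270763}$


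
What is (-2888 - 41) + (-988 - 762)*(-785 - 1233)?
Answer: 3528571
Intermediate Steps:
(-2888 - 41) + (-988 - 762)*(-785 - 1233) = -2929 - 1750*(-2018) = -2929 + 3531500 = 3528571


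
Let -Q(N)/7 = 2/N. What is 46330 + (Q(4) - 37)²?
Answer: 191881/4 ≈ 47970.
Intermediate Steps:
Q(N) = -14/N
46330 + (Q(4) - 37)² = 46330 + (-14/4 - 37)² = 46330 + (-14*¼ - 37)² = 46330 + (-7/2 - 37)² = 46330 + (-81/2)² = 46330 + 6561/4 = 191881/4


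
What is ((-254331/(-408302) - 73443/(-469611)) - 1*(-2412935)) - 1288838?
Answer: 71846001577335887/63914370174 ≈ 1.1241e+6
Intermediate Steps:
((-254331/(-408302) - 73443/(-469611)) - 1*(-2412935)) - 1288838 = ((-254331*(-1/408302) - 73443*(-1/469611)) + 2412935) - 1288838 = ((254331/408302 + 24481/156537) + 2412935) - 1288838 = (49807853009/63914370174 + 2412935) - 1288838 = 154221270603653699/63914370174 - 1288838 = 71846001577335887/63914370174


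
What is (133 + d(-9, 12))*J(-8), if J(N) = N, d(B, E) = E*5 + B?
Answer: -1472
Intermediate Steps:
d(B, E) = B + 5*E (d(B, E) = 5*E + B = B + 5*E)
(133 + d(-9, 12))*J(-8) = (133 + (-9 + 5*12))*(-8) = (133 + (-9 + 60))*(-8) = (133 + 51)*(-8) = 184*(-8) = -1472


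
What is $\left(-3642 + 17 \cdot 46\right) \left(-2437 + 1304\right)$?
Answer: $3240380$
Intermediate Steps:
$\left(-3642 + 17 \cdot 46\right) \left(-2437 + 1304\right) = \left(-3642 + 782\right) \left(-1133\right) = \left(-2860\right) \left(-1133\right) = 3240380$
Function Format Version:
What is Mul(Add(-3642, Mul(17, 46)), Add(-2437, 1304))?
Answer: 3240380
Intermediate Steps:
Mul(Add(-3642, Mul(17, 46)), Add(-2437, 1304)) = Mul(Add(-3642, 782), -1133) = Mul(-2860, -1133) = 3240380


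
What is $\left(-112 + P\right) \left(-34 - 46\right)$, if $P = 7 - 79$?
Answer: $14720$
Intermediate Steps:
$P = -72$ ($P = 7 - 79 = -72$)
$\left(-112 + P\right) \left(-34 - 46\right) = \left(-112 - 72\right) \left(-34 - 46\right) = \left(-184\right) \left(-80\right) = 14720$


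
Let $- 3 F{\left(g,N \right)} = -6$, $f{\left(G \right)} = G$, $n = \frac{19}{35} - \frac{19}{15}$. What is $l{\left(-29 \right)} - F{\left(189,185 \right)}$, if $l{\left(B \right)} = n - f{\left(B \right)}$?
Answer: $\frac{2759}{105} \approx 26.276$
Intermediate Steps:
$n = - \frac{76}{105}$ ($n = 19 \cdot \frac{1}{35} - \frac{19}{15} = \frac{19}{35} - \frac{19}{15} = - \frac{76}{105} \approx -0.72381$)
$F{\left(g,N \right)} = 2$ ($F{\left(g,N \right)} = \left(- \frac{1}{3}\right) \left(-6\right) = 2$)
$l{\left(B \right)} = - \frac{76}{105} - B$
$l{\left(-29 \right)} - F{\left(189,185 \right)} = \left(- \frac{76}{105} - -29\right) - 2 = \left(- \frac{76}{105} + 29\right) - 2 = \frac{2969}{105} - 2 = \frac{2759}{105}$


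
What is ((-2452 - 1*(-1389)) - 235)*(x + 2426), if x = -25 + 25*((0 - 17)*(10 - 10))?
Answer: -3116498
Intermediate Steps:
x = -25 (x = -25 + 25*(-17*0) = -25 + 25*0 = -25 + 0 = -25)
((-2452 - 1*(-1389)) - 235)*(x + 2426) = ((-2452 - 1*(-1389)) - 235)*(-25 + 2426) = ((-2452 + 1389) - 235)*2401 = (-1063 - 235)*2401 = -1298*2401 = -3116498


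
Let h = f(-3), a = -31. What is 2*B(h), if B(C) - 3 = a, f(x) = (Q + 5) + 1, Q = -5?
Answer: -56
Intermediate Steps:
f(x) = 1 (f(x) = (-5 + 5) + 1 = 0 + 1 = 1)
h = 1
B(C) = -28 (B(C) = 3 - 31 = -28)
2*B(h) = 2*(-28) = -56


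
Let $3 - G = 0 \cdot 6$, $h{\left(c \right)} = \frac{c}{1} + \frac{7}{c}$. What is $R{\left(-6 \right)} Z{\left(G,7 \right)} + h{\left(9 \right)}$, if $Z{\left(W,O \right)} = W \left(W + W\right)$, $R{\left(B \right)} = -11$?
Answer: $- \frac{1694}{9} \approx -188.22$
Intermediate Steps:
$h{\left(c \right)} = c + \frac{7}{c}$ ($h{\left(c \right)} = c 1 + \frac{7}{c} = c + \frac{7}{c}$)
$G = 3$ ($G = 3 - 0 \cdot 6 = 3 - 0 = 3 + 0 = 3$)
$Z{\left(W,O \right)} = 2 W^{2}$ ($Z{\left(W,O \right)} = W 2 W = 2 W^{2}$)
$R{\left(-6 \right)} Z{\left(G,7 \right)} + h{\left(9 \right)} = - 11 \cdot 2 \cdot 3^{2} + \left(9 + \frac{7}{9}\right) = - 11 \cdot 2 \cdot 9 + \left(9 + 7 \cdot \frac{1}{9}\right) = \left(-11\right) 18 + \left(9 + \frac{7}{9}\right) = -198 + \frac{88}{9} = - \frac{1694}{9}$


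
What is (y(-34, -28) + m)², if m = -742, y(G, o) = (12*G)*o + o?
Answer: 113507716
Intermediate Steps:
y(G, o) = o + 12*G*o (y(G, o) = 12*G*o + o = o + 12*G*o)
(y(-34, -28) + m)² = (-28*(1 + 12*(-34)) - 742)² = (-28*(1 - 408) - 742)² = (-28*(-407) - 742)² = (11396 - 742)² = 10654² = 113507716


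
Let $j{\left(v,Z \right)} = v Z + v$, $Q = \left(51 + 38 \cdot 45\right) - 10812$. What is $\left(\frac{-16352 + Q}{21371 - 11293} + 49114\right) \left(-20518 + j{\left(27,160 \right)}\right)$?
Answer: $- \frac{8003763502619}{10078} \approx -7.9418 \cdot 10^{8}$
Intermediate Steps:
$Q = -9051$ ($Q = \left(51 + 1710\right) - 10812 = 1761 - 10812 = -9051$)
$j{\left(v,Z \right)} = v + Z v$ ($j{\left(v,Z \right)} = Z v + v = v + Z v$)
$\left(\frac{-16352 + Q}{21371 - 11293} + 49114\right) \left(-20518 + j{\left(27,160 \right)}\right) = \left(\frac{-16352 - 9051}{21371 - 11293} + 49114\right) \left(-20518 + 27 \left(1 + 160\right)\right) = \left(- \frac{25403}{10078} + 49114\right) \left(-20518 + 27 \cdot 161\right) = \left(\left(-25403\right) \frac{1}{10078} + 49114\right) \left(-20518 + 4347\right) = \left(- \frac{25403}{10078} + 49114\right) \left(-16171\right) = \frac{494945489}{10078} \left(-16171\right) = - \frac{8003763502619}{10078}$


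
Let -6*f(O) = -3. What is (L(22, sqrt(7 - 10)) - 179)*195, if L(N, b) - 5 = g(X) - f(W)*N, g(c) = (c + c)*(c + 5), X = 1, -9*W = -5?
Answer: -33735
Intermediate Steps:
W = 5/9 (W = -1/9*(-5) = 5/9 ≈ 0.55556)
f(O) = 1/2 (f(O) = -1/6*(-3) = 1/2)
g(c) = 2*c*(5 + c) (g(c) = (2*c)*(5 + c) = 2*c*(5 + c))
L(N, b) = 17 - N/2 (L(N, b) = 5 + (2*1*(5 + 1) - N/2) = 5 + (2*1*6 - N/2) = 5 + (12 - N/2) = 17 - N/2)
(L(22, sqrt(7 - 10)) - 179)*195 = ((17 - 1/2*22) - 179)*195 = ((17 - 11) - 179)*195 = (6 - 179)*195 = -173*195 = -33735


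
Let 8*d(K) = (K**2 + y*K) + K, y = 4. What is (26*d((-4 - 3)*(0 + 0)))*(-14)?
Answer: 0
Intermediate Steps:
d(K) = K**2/8 + 5*K/8 (d(K) = ((K**2 + 4*K) + K)/8 = (K**2 + 5*K)/8 = K**2/8 + 5*K/8)
(26*d((-4 - 3)*(0 + 0)))*(-14) = (26*(((-4 - 3)*(0 + 0))*(5 + (-4 - 3)*(0 + 0))/8))*(-14) = (26*((-7*0)*(5 - 7*0)/8))*(-14) = (26*((1/8)*0*(5 + 0)))*(-14) = (26*((1/8)*0*5))*(-14) = (26*0)*(-14) = 0*(-14) = 0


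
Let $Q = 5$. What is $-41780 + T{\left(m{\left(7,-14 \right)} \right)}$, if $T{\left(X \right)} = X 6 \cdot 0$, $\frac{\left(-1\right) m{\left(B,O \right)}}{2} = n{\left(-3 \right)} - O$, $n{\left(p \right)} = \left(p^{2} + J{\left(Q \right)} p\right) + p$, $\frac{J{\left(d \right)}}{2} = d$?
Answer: $-41780$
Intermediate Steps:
$J{\left(d \right)} = 2 d$
$n{\left(p \right)} = p^{2} + 11 p$ ($n{\left(p \right)} = \left(p^{2} + 2 \cdot 5 p\right) + p = \left(p^{2} + 10 p\right) + p = p^{2} + 11 p$)
$m{\left(B,O \right)} = 48 + 2 O$ ($m{\left(B,O \right)} = - 2 \left(- 3 \left(11 - 3\right) - O\right) = - 2 \left(\left(-3\right) 8 - O\right) = - 2 \left(-24 - O\right) = 48 + 2 O$)
$T{\left(X \right)} = 0$ ($T{\left(X \right)} = 6 X 0 = 0$)
$-41780 + T{\left(m{\left(7,-14 \right)} \right)} = -41780 + 0 = -41780$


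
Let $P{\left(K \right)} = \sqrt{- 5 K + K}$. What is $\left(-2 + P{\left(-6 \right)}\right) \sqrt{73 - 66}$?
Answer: $- 2 \sqrt{7} + 2 \sqrt{42} \approx 7.67$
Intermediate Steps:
$P{\left(K \right)} = 2 \sqrt{- K}$ ($P{\left(K \right)} = \sqrt{- 4 K} = 2 \sqrt{- K}$)
$\left(-2 + P{\left(-6 \right)}\right) \sqrt{73 - 66} = \left(-2 + 2 \sqrt{\left(-1\right) \left(-6\right)}\right) \sqrt{73 - 66} = \left(-2 + 2 \sqrt{6}\right) \sqrt{73 - 66} = \left(-2 + 2 \sqrt{6}\right) \sqrt{7} = \sqrt{7} \left(-2 + 2 \sqrt{6}\right)$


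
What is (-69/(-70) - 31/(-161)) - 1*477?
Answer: -109439/230 ≈ -475.82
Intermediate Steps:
(-69/(-70) - 31/(-161)) - 1*477 = (-69*(-1/70) - 31*(-1/161)) - 477 = (69/70 + 31/161) - 477 = 271/230 - 477 = -109439/230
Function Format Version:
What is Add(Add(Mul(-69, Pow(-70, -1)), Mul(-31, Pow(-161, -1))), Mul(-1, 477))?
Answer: Rational(-109439, 230) ≈ -475.82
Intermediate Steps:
Add(Add(Mul(-69, Pow(-70, -1)), Mul(-31, Pow(-161, -1))), Mul(-1, 477)) = Add(Add(Mul(-69, Rational(-1, 70)), Mul(-31, Rational(-1, 161))), -477) = Add(Add(Rational(69, 70), Rational(31, 161)), -477) = Add(Rational(271, 230), -477) = Rational(-109439, 230)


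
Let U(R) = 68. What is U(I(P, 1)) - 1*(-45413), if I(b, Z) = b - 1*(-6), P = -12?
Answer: 45481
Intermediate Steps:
I(b, Z) = 6 + b (I(b, Z) = b + 6 = 6 + b)
U(I(P, 1)) - 1*(-45413) = 68 - 1*(-45413) = 68 + 45413 = 45481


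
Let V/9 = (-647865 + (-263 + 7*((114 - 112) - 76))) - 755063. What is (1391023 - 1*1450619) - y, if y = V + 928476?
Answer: 11645309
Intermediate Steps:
V = -12633381 (V = 9*((-647865 + (-263 + 7*((114 - 112) - 76))) - 755063) = 9*((-647865 + (-263 + 7*(2 - 76))) - 755063) = 9*((-647865 + (-263 + 7*(-74))) - 755063) = 9*((-647865 + (-263 - 518)) - 755063) = 9*((-647865 - 781) - 755063) = 9*(-648646 - 755063) = 9*(-1403709) = -12633381)
y = -11704905 (y = -12633381 + 928476 = -11704905)
(1391023 - 1*1450619) - y = (1391023 - 1*1450619) - 1*(-11704905) = (1391023 - 1450619) + 11704905 = -59596 + 11704905 = 11645309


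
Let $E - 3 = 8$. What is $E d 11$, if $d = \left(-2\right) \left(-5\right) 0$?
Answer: $0$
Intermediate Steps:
$d = 0$ ($d = 10 \cdot 0 = 0$)
$E = 11$ ($E = 3 + 8 = 11$)
$E d 11 = 11 \cdot 0 \cdot 11 = 0 \cdot 11 = 0$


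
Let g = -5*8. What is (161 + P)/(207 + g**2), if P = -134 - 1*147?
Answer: -120/1807 ≈ -0.066408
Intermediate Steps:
P = -281 (P = -134 - 147 = -281)
g = -40
(161 + P)/(207 + g**2) = (161 - 281)/(207 + (-40)**2) = -120/(207 + 1600) = -120/1807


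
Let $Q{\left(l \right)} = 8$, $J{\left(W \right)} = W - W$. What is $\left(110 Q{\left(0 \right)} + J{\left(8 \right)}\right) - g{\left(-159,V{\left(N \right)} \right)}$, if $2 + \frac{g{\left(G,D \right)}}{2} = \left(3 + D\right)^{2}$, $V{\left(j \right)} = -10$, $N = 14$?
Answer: $786$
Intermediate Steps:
$J{\left(W \right)} = 0$
$g{\left(G,D \right)} = -4 + 2 \left(3 + D\right)^{2}$
$\left(110 Q{\left(0 \right)} + J{\left(8 \right)}\right) - g{\left(-159,V{\left(N \right)} \right)} = \left(110 \cdot 8 + 0\right) - \left(-4 + 2 \left(3 - 10\right)^{2}\right) = \left(880 + 0\right) - \left(-4 + 2 \left(-7\right)^{2}\right) = 880 - \left(-4 + 2 \cdot 49\right) = 880 - \left(-4 + 98\right) = 880 - 94 = 786$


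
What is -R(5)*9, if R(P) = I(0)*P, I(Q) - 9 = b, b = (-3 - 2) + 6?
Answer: -450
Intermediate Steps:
b = 1 (b = -5 + 6 = 1)
I(Q) = 10 (I(Q) = 9 + 1 = 10)
R(P) = 10*P
-R(5)*9 = -10*5*9 = -1*50*9 = -50*9 = -450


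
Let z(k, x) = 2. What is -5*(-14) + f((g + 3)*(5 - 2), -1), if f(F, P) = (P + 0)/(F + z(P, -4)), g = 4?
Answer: 1609/23 ≈ 69.957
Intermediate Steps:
f(F, P) = P/(2 + F) (f(F, P) = (P + 0)/(F + 2) = P/(2 + F))
-5*(-14) + f((g + 3)*(5 - 2), -1) = -5*(-14) - 1/(2 + (4 + 3)*(5 - 2)) = 70 - 1/(2 + 7*3) = 70 - 1/(2 + 21) = 70 - 1/23 = 1609/23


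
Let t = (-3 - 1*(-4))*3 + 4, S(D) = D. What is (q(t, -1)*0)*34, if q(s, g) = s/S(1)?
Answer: 0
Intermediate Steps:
t = 7 (t = (-3 + 4)*3 + 4 = 1*3 + 4 = 3 + 4 = 7)
q(s, g) = s (q(s, g) = s/1 = s*1 = s)
(q(t, -1)*0)*34 = (7*0)*34 = 0*34 = 0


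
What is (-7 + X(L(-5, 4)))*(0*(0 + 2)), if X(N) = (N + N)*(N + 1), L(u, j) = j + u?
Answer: 0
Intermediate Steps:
X(N) = 2*N*(1 + N) (X(N) = (2*N)*(1 + N) = 2*N*(1 + N))
(-7 + X(L(-5, 4)))*(0*(0 + 2)) = (-7 + 2*(4 - 5)*(1 + (4 - 5)))*(0*(0 + 2)) = (-7 + 2*(-1)*(1 - 1))*(0*2) = (-7 + 2*(-1)*0)*0 = (-7 + 0)*0 = -7*0 = 0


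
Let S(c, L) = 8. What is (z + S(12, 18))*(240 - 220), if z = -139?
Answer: -2620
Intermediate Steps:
(z + S(12, 18))*(240 - 220) = (-139 + 8)*(240 - 220) = -131*20 = -2620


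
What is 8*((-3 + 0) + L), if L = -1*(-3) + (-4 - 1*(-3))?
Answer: -8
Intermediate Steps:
L = 2 (L = 3 + (-4 + 3) = 3 - 1 = 2)
8*((-3 + 0) + L) = 8*((-3 + 0) + 2) = 8*(-3 + 2) = 8*(-1) = -8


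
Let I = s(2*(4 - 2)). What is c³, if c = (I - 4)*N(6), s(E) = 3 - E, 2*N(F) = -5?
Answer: 15625/8 ≈ 1953.1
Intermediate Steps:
N(F) = -5/2 (N(F) = (½)*(-5) = -5/2)
I = -1 (I = 3 - 2*(4 - 2) = 3 - 2*2 = 3 - 1*4 = 3 - 4 = -1)
c = 25/2 (c = (-1 - 4)*(-5/2) = -5*(-5/2) = 25/2 ≈ 12.500)
c³ = (25/2)³ = 15625/8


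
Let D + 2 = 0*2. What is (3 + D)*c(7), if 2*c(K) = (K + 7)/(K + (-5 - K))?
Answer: -7/5 ≈ -1.4000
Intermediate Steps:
D = -2 (D = -2 + 0*2 = -2 + 0 = -2)
c(K) = -7/10 - K/10 (c(K) = ((K + 7)/(K + (-5 - K)))/2 = ((7 + K)/(-5))/2 = ((7 + K)*(-⅕))/2 = (-7/5 - K/5)/2 = -7/10 - K/10)
(3 + D)*c(7) = (3 - 2)*(-7/10 - ⅒*7) = 1*(-7/10 - 7/10) = 1*(-7/5) = -7/5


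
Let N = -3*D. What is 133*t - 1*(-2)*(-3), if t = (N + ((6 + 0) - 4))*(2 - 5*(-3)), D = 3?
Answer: -15833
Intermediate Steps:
N = -9 (N = -3*3 = -9)
t = -119 (t = (-9 + ((6 + 0) - 4))*(2 - 5*(-3)) = (-9 + (6 - 4))*(2 + 15) = (-9 + 2)*17 = -7*17 = -119)
133*t - 1*(-2)*(-3) = 133*(-119) - 1*(-2)*(-3) = -15827 + 2*(-3) = -15827 - 6 = -15833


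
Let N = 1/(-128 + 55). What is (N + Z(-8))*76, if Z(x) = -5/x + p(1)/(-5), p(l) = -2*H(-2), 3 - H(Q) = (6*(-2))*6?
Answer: 339663/146 ≈ 2326.5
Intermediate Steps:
H(Q) = 75 (H(Q) = 3 - 6*(-2)*6 = 3 - (-12)*6 = 3 - 1*(-72) = 3 + 72 = 75)
p(l) = -150 (p(l) = -2*75 = -150)
Z(x) = 30 - 5/x (Z(x) = -5/x - 150/(-5) = -5/x - 150*(-⅕) = -5/x + 30 = 30 - 5/x)
N = -1/73 (N = 1/(-73) = -1/73 ≈ -0.013699)
(N + Z(-8))*76 = (-1/73 + (30 - 5/(-8)))*76 = (-1/73 + (30 - 5*(-⅛)))*76 = (-1/73 + (30 + 5/8))*76 = (-1/73 + 245/8)*76 = (17877/584)*76 = 339663/146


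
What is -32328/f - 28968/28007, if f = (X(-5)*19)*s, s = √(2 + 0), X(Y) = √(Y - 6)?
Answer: -28968/28007 + 16164*I*√22/209 ≈ -1.0343 + 362.76*I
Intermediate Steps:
X(Y) = √(-6 + Y)
s = √2 ≈ 1.4142
f = 19*I*√22 (f = (√(-6 - 5)*19)*√2 = (√(-11)*19)*√2 = ((I*√11)*19)*√2 = (19*I*√11)*√2 = 19*I*√22 ≈ 89.118*I)
-32328/f - 28968/28007 = -32328*(-I*√22/418) - 28968/28007 = -(-16164)*I*√22/209 - 28968*1/28007 = 16164*I*√22/209 - 28968/28007 = -28968/28007 + 16164*I*√22/209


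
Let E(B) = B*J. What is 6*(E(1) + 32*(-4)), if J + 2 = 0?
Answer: -780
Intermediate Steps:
J = -2 (J = -2 + 0 = -2)
E(B) = -2*B (E(B) = B*(-2) = -2*B)
6*(E(1) + 32*(-4)) = 6*(-2*1 + 32*(-4)) = 6*(-2 - 128) = 6*(-130) = -780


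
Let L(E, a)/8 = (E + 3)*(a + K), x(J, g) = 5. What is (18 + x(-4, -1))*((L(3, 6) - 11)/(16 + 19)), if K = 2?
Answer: 8579/35 ≈ 245.11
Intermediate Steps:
L(E, a) = 8*(2 + a)*(3 + E) (L(E, a) = 8*((E + 3)*(a + 2)) = 8*((3 + E)*(2 + a)) = 8*((2 + a)*(3 + E)) = 8*(2 + a)*(3 + E))
(18 + x(-4, -1))*((L(3, 6) - 11)/(16 + 19)) = (18 + 5)*(((48 + 16*3 + 24*6 + 8*3*6) - 11)/(16 + 19)) = 23*(((48 + 48 + 144 + 144) - 11)/35) = 23*((384 - 11)*(1/35)) = 23*(373*(1/35)) = 23*(373/35) = 8579/35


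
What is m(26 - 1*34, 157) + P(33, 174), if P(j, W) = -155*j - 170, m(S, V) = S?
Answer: -5293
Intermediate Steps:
P(j, W) = -170 - 155*j
m(26 - 1*34, 157) + P(33, 174) = (26 - 1*34) + (-170 - 155*33) = (26 - 34) + (-170 - 5115) = -8 - 5285 = -5293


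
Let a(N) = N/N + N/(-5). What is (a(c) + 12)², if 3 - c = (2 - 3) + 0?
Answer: 3721/25 ≈ 148.84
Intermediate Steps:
c = 4 (c = 3 - ((2 - 3) + 0) = 3 - (-1 + 0) = 3 - 1*(-1) = 3 + 1 = 4)
a(N) = 1 - N/5 (a(N) = 1 + N*(-⅕) = 1 - N/5)
(a(c) + 12)² = ((1 - ⅕*4) + 12)² = ((1 - ⅘) + 12)² = (⅕ + 12)² = (61/5)² = 3721/25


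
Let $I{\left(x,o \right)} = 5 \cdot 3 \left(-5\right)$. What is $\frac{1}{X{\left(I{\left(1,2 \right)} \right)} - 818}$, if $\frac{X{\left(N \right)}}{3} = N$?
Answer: $- \frac{1}{1043} \approx -0.00095877$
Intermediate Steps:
$I{\left(x,o \right)} = -75$ ($I{\left(x,o \right)} = 15 \left(-5\right) = -75$)
$X{\left(N \right)} = 3 N$
$\frac{1}{X{\left(I{\left(1,2 \right)} \right)} - 818} = \frac{1}{3 \left(-75\right) - 818} = \frac{1}{-225 - 818} = \frac{1}{-1043} = - \frac{1}{1043}$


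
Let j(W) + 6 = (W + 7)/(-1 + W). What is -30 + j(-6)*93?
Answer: -4209/7 ≈ -601.29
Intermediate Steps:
j(W) = -6 + (7 + W)/(-1 + W) (j(W) = -6 + (W + 7)/(-1 + W) = -6 + (7 + W)/(-1 + W))
-30 + j(-6)*93 = -30 + ((13 - 5*(-6))/(-1 - 6))*93 = -30 + ((13 + 30)/(-7))*93 = -30 - ⅐*43*93 = -30 - 43/7*93 = -30 - 3999/7 = -4209/7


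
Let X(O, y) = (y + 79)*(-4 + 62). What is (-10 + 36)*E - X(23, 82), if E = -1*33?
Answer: -10196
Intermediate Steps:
X(O, y) = 4582 + 58*y (X(O, y) = (79 + y)*58 = 4582 + 58*y)
E = -33
(-10 + 36)*E - X(23, 82) = (-10 + 36)*(-33) - (4582 + 58*82) = 26*(-33) - (4582 + 4756) = -858 - 1*9338 = -858 - 9338 = -10196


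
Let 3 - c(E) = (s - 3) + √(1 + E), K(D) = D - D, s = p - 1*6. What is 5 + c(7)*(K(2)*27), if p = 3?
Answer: 5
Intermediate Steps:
s = -3 (s = 3 - 1*6 = 3 - 6 = -3)
K(D) = 0
c(E) = 9 - √(1 + E) (c(E) = 3 - ((-3 - 3) + √(1 + E)) = 3 - (-6 + √(1 + E)) = 3 + (6 - √(1 + E)) = 9 - √(1 + E))
5 + c(7)*(K(2)*27) = 5 + (9 - √(1 + 7))*(0*27) = 5 + (9 - √8)*0 = 5 + (9 - 2*√2)*0 = 5 + 0 = 5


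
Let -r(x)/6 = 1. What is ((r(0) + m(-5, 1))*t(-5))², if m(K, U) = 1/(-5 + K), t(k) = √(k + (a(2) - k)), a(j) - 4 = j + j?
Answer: 7442/25 ≈ 297.68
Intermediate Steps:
a(j) = 4 + 2*j (a(j) = 4 + (j + j) = 4 + 2*j)
r(x) = -6 (r(x) = -6*1 = -6)
t(k) = 2*√2 (t(k) = √(k + ((4 + 2*2) - k)) = √(k + ((4 + 4) - k)) = √(k + (8 - k)) = √8 = 2*√2)
((r(0) + m(-5, 1))*t(-5))² = ((-6 + 1/(-5 - 5))*(2*√2))² = ((-6 + 1/(-10))*(2*√2))² = ((-6 - ⅒)*(2*√2))² = (-61*√2/5)² = 7442/25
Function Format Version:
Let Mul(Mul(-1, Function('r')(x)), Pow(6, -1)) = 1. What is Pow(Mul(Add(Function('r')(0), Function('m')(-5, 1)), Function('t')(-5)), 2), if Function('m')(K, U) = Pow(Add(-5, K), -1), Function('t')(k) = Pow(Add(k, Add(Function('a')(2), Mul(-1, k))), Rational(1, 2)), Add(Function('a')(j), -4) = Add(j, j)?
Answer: Rational(7442, 25) ≈ 297.68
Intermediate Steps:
Function('a')(j) = Add(4, Mul(2, j)) (Function('a')(j) = Add(4, Add(j, j)) = Add(4, Mul(2, j)))
Function('r')(x) = -6 (Function('r')(x) = Mul(-6, 1) = -6)
Function('t')(k) = Mul(2, Pow(2, Rational(1, 2))) (Function('t')(k) = Pow(Add(k, Add(Add(4, Mul(2, 2)), Mul(-1, k))), Rational(1, 2)) = Pow(Add(k, Add(Add(4, 4), Mul(-1, k))), Rational(1, 2)) = Pow(Add(k, Add(8, Mul(-1, k))), Rational(1, 2)) = Pow(8, Rational(1, 2)) = Mul(2, Pow(2, Rational(1, 2))))
Pow(Mul(Add(Function('r')(0), Function('m')(-5, 1)), Function('t')(-5)), 2) = Pow(Mul(Add(-6, Pow(Add(-5, -5), -1)), Mul(2, Pow(2, Rational(1, 2)))), 2) = Pow(Mul(Add(-6, Pow(-10, -1)), Mul(2, Pow(2, Rational(1, 2)))), 2) = Pow(Mul(Add(-6, Rational(-1, 10)), Mul(2, Pow(2, Rational(1, 2)))), 2) = Pow(Mul(Rational(-61, 10), Mul(2, Pow(2, Rational(1, 2)))), 2) = Pow(Mul(Rational(-61, 5), Pow(2, Rational(1, 2))), 2) = Rational(7442, 25)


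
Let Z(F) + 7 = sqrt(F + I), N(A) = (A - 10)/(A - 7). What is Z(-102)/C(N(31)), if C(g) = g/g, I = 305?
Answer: -7 + sqrt(203) ≈ 7.2478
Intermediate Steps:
N(A) = (-10 + A)/(-7 + A)
Z(F) = -7 + sqrt(305 + F) (Z(F) = -7 + sqrt(F + 305) = -7 + sqrt(305 + F))
C(g) = 1
Z(-102)/C(N(31)) = (-7 + sqrt(305 - 102))/1 = (-7 + sqrt(203))*1 = -7 + sqrt(203)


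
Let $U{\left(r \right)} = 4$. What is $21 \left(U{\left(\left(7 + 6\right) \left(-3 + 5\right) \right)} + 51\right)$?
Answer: $1155$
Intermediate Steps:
$21 \left(U{\left(\left(7 + 6\right) \left(-3 + 5\right) \right)} + 51\right) = 21 \left(4 + 51\right) = 21 \cdot 55 = 1155$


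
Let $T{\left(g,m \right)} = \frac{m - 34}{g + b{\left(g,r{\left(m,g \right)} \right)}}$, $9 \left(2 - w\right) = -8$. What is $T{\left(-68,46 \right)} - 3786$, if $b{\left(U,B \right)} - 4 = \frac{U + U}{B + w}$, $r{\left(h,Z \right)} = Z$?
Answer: $- \frac{17170389}{4535} \approx -3786.2$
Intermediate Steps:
$w = \frac{26}{9}$ ($w = 2 - - \frac{8}{9} = 2 + \frac{8}{9} = \frac{26}{9} \approx 2.8889$)
$b{\left(U,B \right)} = 4 + \frac{2 U}{\frac{26}{9} + B}$ ($b{\left(U,B \right)} = 4 + \frac{U + U}{B + \frac{26}{9}} = 4 + \frac{2 U}{\frac{26}{9} + B}$)
$T{\left(g,m \right)} = \frac{-34 + m}{g + \frac{2 \left(52 + 27 g\right)}{26 + 9 g}}$ ($T{\left(g,m \right)} = \frac{m - 34}{g + \frac{2 \left(52 + 9 g + 18 g\right)}{26 + 9 g}} = \frac{-34 + m}{g + \frac{2 \left(52 + 27 g\right)}{26 + 9 g}}$)
$T{\left(-68,46 \right)} - 3786 = \frac{\left(-34 + 46\right) \left(26 + 9 \left(-68\right)\right)}{104 + 54 \left(-68\right) - 68 \left(26 + 9 \left(-68\right)\right)} - 3786 = \frac{1}{104 - 3672 - 68 \left(26 - 612\right)} 12 \left(26 - 612\right) - 3786 = \frac{1}{104 - 3672 - -39848} \cdot 12 \left(-586\right) - 3786 = \frac{1}{104 - 3672 + 39848} \cdot 12 \left(-586\right) - 3786 = \frac{1}{36280} \cdot 12 \left(-586\right) - 3786 = - \frac{879}{4535} - 3786 = - \frac{17170389}{4535}$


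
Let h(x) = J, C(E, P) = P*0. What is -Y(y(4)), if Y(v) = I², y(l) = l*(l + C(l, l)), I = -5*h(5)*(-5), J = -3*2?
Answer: -22500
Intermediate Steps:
J = -6
C(E, P) = 0
h(x) = -6
I = -150 (I = -5*(-6)*(-5) = 30*(-5) = -150)
y(l) = l² (y(l) = l*(l + 0) = l*l = l²)
Y(v) = 22500 (Y(v) = (-150)² = 22500)
-Y(y(4)) = -1*22500 = -22500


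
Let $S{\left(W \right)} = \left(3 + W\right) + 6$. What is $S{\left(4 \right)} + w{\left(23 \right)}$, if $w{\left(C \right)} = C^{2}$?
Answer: $542$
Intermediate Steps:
$S{\left(W \right)} = 9 + W$
$S{\left(4 \right)} + w{\left(23 \right)} = \left(9 + 4\right) + 23^{2} = 13 + 529 = 542$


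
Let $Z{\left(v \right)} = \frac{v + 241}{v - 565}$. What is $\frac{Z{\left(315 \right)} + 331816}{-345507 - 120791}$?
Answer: $- \frac{2962623}{4163375} \approx -0.71159$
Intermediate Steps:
$Z{\left(v \right)} = \frac{241 + v}{-565 + v}$
$\frac{Z{\left(315 \right)} + 331816}{-345507 - 120791} = \frac{\frac{241 + 315}{-565 + 315} + 331816}{-345507 - 120791} = \frac{\frac{1}{-250} \cdot 556 + 331816}{-466298} = \left(\left(- \frac{1}{250}\right) 556 + 331816\right) \left(- \frac{1}{466298}\right) = \left(- \frac{278}{125} + 331816\right) \left(- \frac{1}{466298}\right) = \frac{41476722}{125} \left(- \frac{1}{466298}\right) = - \frac{2962623}{4163375}$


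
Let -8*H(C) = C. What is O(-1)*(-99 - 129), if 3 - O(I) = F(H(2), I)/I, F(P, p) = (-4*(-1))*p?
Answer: 228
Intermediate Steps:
H(C) = -C/8
F(P, p) = 4*p
O(I) = -1 (O(I) = 3 - 4*I/I = 3 - 1*4 = 3 - 4 = -1)
O(-1)*(-99 - 129) = -(-99 - 129) = -1*(-228) = 228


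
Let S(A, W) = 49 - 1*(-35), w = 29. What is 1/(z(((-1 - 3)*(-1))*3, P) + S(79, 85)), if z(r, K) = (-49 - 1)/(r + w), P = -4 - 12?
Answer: 41/3394 ≈ 0.012080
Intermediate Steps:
S(A, W) = 84 (S(A, W) = 49 + 35 = 84)
P = -16
z(r, K) = -50/(29 + r) (z(r, K) = (-49 - 1)/(r + 29) = -50/(29 + r))
1/(z(((-1 - 3)*(-1))*3, P) + S(79, 85)) = 1/(-50/(29 + ((-1 - 3)*(-1))*3) + 84) = 1/(-50/(29 - 4*(-1)*3) + 84) = 1/(-50/(29 + 4*3) + 84) = 1/(-50/(29 + 12) + 84) = 1/(-50/41 + 84) = 1/(3394/41) = 41/3394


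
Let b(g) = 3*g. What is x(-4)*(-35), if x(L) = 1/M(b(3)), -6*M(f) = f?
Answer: 70/3 ≈ 23.333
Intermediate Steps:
M(f) = -f/6
x(L) = -⅔ (x(L) = 1/(-3/2) = -⅔)
x(-4)*(-35) = -⅔*(-35) = 70/3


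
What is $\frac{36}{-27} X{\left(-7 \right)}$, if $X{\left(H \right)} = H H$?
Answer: $- \frac{196}{3} \approx -65.333$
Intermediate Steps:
$X{\left(H \right)} = H^{2}$
$\frac{36}{-27} X{\left(-7 \right)} = \frac{36}{-27} \left(-7\right)^{2} = 36 \left(- \frac{1}{27}\right) 49 = \left(- \frac{4}{3}\right) 49 = - \frac{196}{3}$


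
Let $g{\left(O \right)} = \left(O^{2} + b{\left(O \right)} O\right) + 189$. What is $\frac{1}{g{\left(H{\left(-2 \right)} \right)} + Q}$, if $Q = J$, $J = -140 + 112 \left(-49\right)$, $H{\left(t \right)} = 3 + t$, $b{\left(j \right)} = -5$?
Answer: $- \frac{1}{5443} \approx -0.00018372$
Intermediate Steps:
$J = -5628$ ($J = -140 - 5488 = -5628$)
$Q = -5628$
$g{\left(O \right)} = 189 + O^{2} - 5 O$ ($g{\left(O \right)} = \left(O^{2} - 5 O\right) + 189 = 189 + O^{2} - 5 O$)
$\frac{1}{g{\left(H{\left(-2 \right)} \right)} + Q} = \frac{1}{\left(189 + \left(3 - 2\right)^{2} - 5 \left(3 - 2\right)\right) - 5628} = \frac{1}{\left(189 + 1^{2} - 5\right) - 5628} = \frac{1}{\left(189 + 1 - 5\right) - 5628} = \frac{1}{185 - 5628} = \frac{1}{-5443} = - \frac{1}{5443}$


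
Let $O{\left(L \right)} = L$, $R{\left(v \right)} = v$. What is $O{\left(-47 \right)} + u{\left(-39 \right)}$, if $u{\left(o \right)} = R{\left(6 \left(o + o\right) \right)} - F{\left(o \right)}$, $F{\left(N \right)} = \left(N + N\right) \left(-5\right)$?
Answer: $-905$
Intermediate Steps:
$F{\left(N \right)} = - 10 N$ ($F{\left(N \right)} = 2 N \left(-5\right) = - 10 N$)
$u{\left(o \right)} = 22 o$ ($u{\left(o \right)} = 6 \left(o + o\right) - - 10 o = 6 \cdot 2 o + 10 o = 12 o + 10 o = 22 o$)
$O{\left(-47 \right)} + u{\left(-39 \right)} = -47 + 22 \left(-39\right) = -47 - 858 = -905$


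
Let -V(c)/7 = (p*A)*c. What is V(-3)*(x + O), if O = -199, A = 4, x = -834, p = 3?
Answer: -260316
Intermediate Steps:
V(c) = -84*c (V(c) = -7*3*4*c = -84*c)
V(-3)*(x + O) = (-84*(-3))*(-834 - 199) = 252*(-1033) = -260316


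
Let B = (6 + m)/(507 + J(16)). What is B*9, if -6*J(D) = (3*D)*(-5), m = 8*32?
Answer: 2358/547 ≈ 4.3108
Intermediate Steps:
m = 256
J(D) = 5*D/2 (J(D) = -3*D*(-5)/6 = -(-5)*D/2 = 5*D/2)
B = 262/547 (B = (6 + 256)/(507 + (5/2)*16) = 262/(507 + 40) = 262/547 ≈ 0.47898)
B*9 = (262/547)*9 = 2358/547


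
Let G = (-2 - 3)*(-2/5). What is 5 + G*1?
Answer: 7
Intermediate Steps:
G = 2 (G = -(-10)/5 = -5*(-2/5) = 2)
5 + G*1 = 5 + 2*1 = 5 + 2 = 7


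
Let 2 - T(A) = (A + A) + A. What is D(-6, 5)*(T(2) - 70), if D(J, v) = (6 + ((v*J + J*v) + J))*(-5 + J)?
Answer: -48840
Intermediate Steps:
T(A) = 2 - 3*A (T(A) = 2 - ((A + A) + A) = 2 - (2*A + A) = 2 - 3*A)
D(J, v) = (-5 + J)*(6 + J + 2*J*v) (D(J, v) = (6 + ((J*v + J*v) + J))*(-5 + J) = (6 + (2*J*v + J))*(-5 + J) = (6 + (J + 2*J*v))*(-5 + J) = (6 + J + 2*J*v)*(-5 + J) = (-5 + J)*(6 + J + 2*J*v))
D(-6, 5)*(T(2) - 70) = (-30 - 6 + (-6)² - 10*(-6)*5 + 2*5*(-6)²)*((2 - 3*2) - 70) = (-30 - 6 + 36 + 300 + 2*5*36)*((2 - 6) - 70) = (-30 - 6 + 36 + 300 + 360)*(-4 - 70) = 660*(-74) = -48840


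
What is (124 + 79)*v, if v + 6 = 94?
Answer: 17864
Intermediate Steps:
v = 88 (v = -6 + 94 = 88)
(124 + 79)*v = (124 + 79)*88 = 203*88 = 17864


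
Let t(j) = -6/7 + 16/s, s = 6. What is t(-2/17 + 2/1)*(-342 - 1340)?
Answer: -63916/21 ≈ -3043.6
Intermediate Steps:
t(j) = 38/21 (t(j) = -6/7 + 16/6 = -6*1/7 + 16*(1/6) = -6/7 + 8/3 = 38/21)
t(-2/17 + 2/1)*(-342 - 1340) = 38*(-342 - 1340)/21 = (38/21)*(-1682) = -63916/21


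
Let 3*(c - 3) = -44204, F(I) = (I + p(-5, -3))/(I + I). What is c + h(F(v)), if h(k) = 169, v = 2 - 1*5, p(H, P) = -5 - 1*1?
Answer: -43688/3 ≈ -14563.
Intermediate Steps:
p(H, P) = -6 (p(H, P) = -5 - 1 = -6)
v = -3 (v = 2 - 5 = -3)
F(I) = (-6 + I)/(2*I) (F(I) = (I - 6)/(I + I) = (-6 + I)/((2*I)) = (-6 + I)*(1/(2*I)) = (-6 + I)/(2*I))
c = -44195/3 (c = 3 + (⅓)*(-44204) = 3 - 44204/3 = -44195/3 ≈ -14732.)
c + h(F(v)) = -44195/3 + 169 = -43688/3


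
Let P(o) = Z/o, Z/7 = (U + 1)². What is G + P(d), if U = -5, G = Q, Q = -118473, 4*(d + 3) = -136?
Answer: -4383613/37 ≈ -1.1848e+5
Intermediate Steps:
d = -37 (d = -3 + (¼)*(-136) = -3 - 34 = -37)
G = -118473
Z = 112 (Z = 7*(-5 + 1)² = 7*(-4)² = 7*16 = 112)
P(o) = 112/o
G + P(d) = -118473 + 112/(-37) = -118473 + 112*(-1/37) = -118473 - 112/37 = -4383613/37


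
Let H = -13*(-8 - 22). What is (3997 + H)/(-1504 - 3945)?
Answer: -4387/5449 ≈ -0.80510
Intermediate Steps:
H = 390 (H = -13*(-30) = 390)
(3997 + H)/(-1504 - 3945) = (3997 + 390)/(-1504 - 3945) = 4387/(-5449) = 4387*(-1/5449) = -4387/5449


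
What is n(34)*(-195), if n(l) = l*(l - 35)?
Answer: 6630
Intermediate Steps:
n(l) = l*(-35 + l)
n(34)*(-195) = (34*(-35 + 34))*(-195) = (34*(-1))*(-195) = -34*(-195) = 6630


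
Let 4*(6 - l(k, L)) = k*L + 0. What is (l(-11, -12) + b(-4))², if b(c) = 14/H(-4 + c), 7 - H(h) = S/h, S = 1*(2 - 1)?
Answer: 2036329/3249 ≈ 626.76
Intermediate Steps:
l(k, L) = 6 - L*k/4 (l(k, L) = 6 - (k*L + 0)/4 = 6 - (L*k + 0)/4 = 6 - L*k/4)
S = 1 (S = 1*1 = 1)
H(h) = 7 - 1/h
b(c) = 14/(7 - 1/(-4 + c))
(l(-11, -12) + b(-4))² = ((6 - ¼*(-12)*(-11)) + 14*(-4 - 4)/(-29 + 7*(-4)))² = ((6 - 33) + 14*(-8)/(-29 - 28))² = (-27 + 14*(-8)/(-57))² = (-27 + 14*(-1/57)*(-8))² = (-27 + 112/57)² = (-1427/57)² = 2036329/3249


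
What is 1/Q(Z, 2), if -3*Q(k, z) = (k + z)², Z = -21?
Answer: -3/361 ≈ -0.0083102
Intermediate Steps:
Q(k, z) = -(k + z)²/3
1/Q(Z, 2) = 1/(-(-21 + 2)²/3) = 1/(-⅓*(-19)²) = 1/(-⅓*361) = 1/(-361/3) = -3/361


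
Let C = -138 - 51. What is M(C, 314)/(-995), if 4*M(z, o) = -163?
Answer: 163/3980 ≈ 0.040955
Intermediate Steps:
C = -189
M(z, o) = -163/4 (M(z, o) = (¼)*(-163) = -163/4)
M(C, 314)/(-995) = -163/4/(-995) = -163/4*(-1/995) = 163/3980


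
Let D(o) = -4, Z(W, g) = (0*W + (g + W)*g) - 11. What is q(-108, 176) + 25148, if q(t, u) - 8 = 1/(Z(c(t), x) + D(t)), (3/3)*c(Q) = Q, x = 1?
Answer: 3069031/122 ≈ 25156.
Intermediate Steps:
c(Q) = Q
Z(W, g) = -11 + g*(W + g) (Z(W, g) = (0 + (W + g)*g) - 11 = (0 + g*(W + g)) - 11 = g*(W + g) - 11 = -11 + g*(W + g))
q(t, u) = 8 + 1/(-14 + t) (q(t, u) = 8 + 1/((-11 + 1**2 + t*1) - 4) = 8 + 1/((-11 + 1 + t) - 4) = 8 + 1/((-10 + t) - 4) = 8 + 1/(-14 + t))
q(-108, 176) + 25148 = (-111 + 8*(-108))/(-14 - 108) + 25148 = (-111 - 864)/(-122) + 25148 = -1/122*(-975) + 25148 = 975/122 + 25148 = 3069031/122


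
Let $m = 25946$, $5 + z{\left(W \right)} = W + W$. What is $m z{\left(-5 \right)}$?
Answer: $-389190$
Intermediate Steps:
$z{\left(W \right)} = -5 + 2 W$ ($z{\left(W \right)} = -5 + \left(W + W\right) = -5 + 2 W$)
$m z{\left(-5 \right)} = 25946 \left(-5 + 2 \left(-5\right)\right) = 25946 \left(-5 - 10\right) = 25946 \left(-15\right) = -389190$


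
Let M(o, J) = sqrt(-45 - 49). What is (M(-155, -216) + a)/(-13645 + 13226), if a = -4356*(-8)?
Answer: -34848/419 - I*sqrt(94)/419 ≈ -83.169 - 0.023139*I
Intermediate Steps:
M(o, J) = I*sqrt(94) (M(o, J) = sqrt(-94) = I*sqrt(94))
a = 34848
(M(-155, -216) + a)/(-13645 + 13226) = (I*sqrt(94) + 34848)/(-13645 + 13226) = (34848 + I*sqrt(94))/(-419) = (34848 + I*sqrt(94))*(-1/419) = -34848/419 - I*sqrt(94)/419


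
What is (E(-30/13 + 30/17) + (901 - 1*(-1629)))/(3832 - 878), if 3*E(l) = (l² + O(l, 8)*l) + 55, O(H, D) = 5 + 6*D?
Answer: 371998285/432828942 ≈ 0.85946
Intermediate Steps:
E(l) = 55/3 + l²/3 + 53*l/3 (E(l) = ((l² + (5 + 6*8)*l) + 55)/3 = ((l² + (5 + 48)*l) + 55)/3 = ((l² + 53*l) + 55)/3 = (55 + l² + 53*l)/3 = 55/3 + l²/3 + 53*l/3)
(E(-30/13 + 30/17) + (901 - 1*(-1629)))/(3832 - 878) = ((55/3 + (-30/13 + 30/17)²/3 + 53*(-30/13 + 30/17)/3) + (901 - 1*(-1629)))/(3832 - 878) = ((55/3 + (-30*1/13 + 30*(1/17))²/3 + 53*(-30*1/13 + 30*(1/17))/3) + (901 + 1629))/2954 = ((55/3 + (-30/13 + 30/17)²/3 + 53*(-30/13 + 30/17)/3) + 2530)*(1/2954) = ((55/3 + (-120/221)²/3 + (53/3)*(-120/221)) + 2530)*(1/2954) = ((55/3 + (⅓)*(14400/48841) - 2120/221) + 2530)*(1/2954) = ((55/3 + 4800/48841 - 2120/221) + 2530)*(1/2954) = (1295095/146523 + 2530)*(1/2954) = (371998285/146523)*(1/2954) = 371998285/432828942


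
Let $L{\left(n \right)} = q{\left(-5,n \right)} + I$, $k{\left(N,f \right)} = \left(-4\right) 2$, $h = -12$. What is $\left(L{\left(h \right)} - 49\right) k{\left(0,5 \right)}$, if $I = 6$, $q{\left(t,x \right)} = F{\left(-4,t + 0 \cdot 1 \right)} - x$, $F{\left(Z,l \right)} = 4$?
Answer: $216$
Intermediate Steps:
$k{\left(N,f \right)} = -8$
$q{\left(t,x \right)} = 4 - x$
$L{\left(n \right)} = 10 - n$ ($L{\left(n \right)} = \left(4 - n\right) + 6 = 10 - n$)
$\left(L{\left(h \right)} - 49\right) k{\left(0,5 \right)} = \left(\left(10 - -12\right) - 49\right) \left(-8\right) = \left(\left(10 + 12\right) - 49\right) \left(-8\right) = \left(22 - 49\right) \left(-8\right) = \left(-27\right) \left(-8\right) = 216$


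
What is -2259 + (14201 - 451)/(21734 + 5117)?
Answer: -5512969/2441 ≈ -2258.5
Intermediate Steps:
-2259 + (14201 - 451)/(21734 + 5117) = -2259 + 13750/26851 = -2259 + 13750*(1/26851) = -2259 + 1250/2441 = -5512969/2441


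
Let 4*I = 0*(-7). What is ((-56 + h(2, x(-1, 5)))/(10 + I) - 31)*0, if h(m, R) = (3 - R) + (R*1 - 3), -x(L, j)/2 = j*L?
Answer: 0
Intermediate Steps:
x(L, j) = -2*L*j (x(L, j) = -2*j*L = -2*L*j)
h(m, R) = 0 (h(m, R) = (3 - R) + (R - 3) = (3 - R) + (-3 + R) = 0)
I = 0 (I = (0*(-7))/4 = (1/4)*0 = 0)
((-56 + h(2, x(-1, 5)))/(10 + I) - 31)*0 = ((-56 + 0)/(10 + 0) - 31)*0 = (-56/10 - 31)*0 = (-56*1/10 - 31)*0 = (-28/5 - 31)*0 = -183/5*0 = 0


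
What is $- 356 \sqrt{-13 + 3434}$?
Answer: $- 356 \sqrt{3421} \approx -20822.0$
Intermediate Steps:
$- 356 \sqrt{-13 + 3434} = - 356 \sqrt{3421}$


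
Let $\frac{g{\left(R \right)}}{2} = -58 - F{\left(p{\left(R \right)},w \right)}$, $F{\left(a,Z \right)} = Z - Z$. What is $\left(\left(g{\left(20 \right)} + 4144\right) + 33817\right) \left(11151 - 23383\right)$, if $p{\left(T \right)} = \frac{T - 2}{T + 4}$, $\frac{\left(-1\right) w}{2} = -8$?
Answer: $-462920040$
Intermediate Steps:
$w = 16$ ($w = \left(-2\right) \left(-8\right) = 16$)
$p{\left(T \right)} = \frac{-2 + T}{4 + T}$
$F{\left(a,Z \right)} = 0$
$g{\left(R \right)} = -116$ ($g{\left(R \right)} = 2 \left(-58 - 0\right) = 2 \left(-58 + 0\right) = 2 \left(-58\right) = -116$)
$\left(\left(g{\left(20 \right)} + 4144\right) + 33817\right) \left(11151 - 23383\right) = \left(\left(-116 + 4144\right) + 33817\right) \left(11151 - 23383\right) = \left(4028 + 33817\right) \left(-12232\right) = 37845 \left(-12232\right) = -462920040$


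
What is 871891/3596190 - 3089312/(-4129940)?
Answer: 735530521891/742602446430 ≈ 0.99048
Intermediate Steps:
871891/3596190 - 3089312/(-4129940) = 871891*(1/3596190) - 3089312*(-1/4129940) = 871891/3596190 + 772328/1032485 = 735530521891/742602446430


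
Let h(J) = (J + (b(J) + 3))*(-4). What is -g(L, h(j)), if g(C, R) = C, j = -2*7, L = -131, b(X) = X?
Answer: 131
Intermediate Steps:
j = -14
h(J) = -12 - 8*J (h(J) = (J + (J + 3))*(-4) = (J + (3 + J))*(-4) = (3 + 2*J)*(-4) = -12 - 8*J)
-g(L, h(j)) = -1*(-131) = 131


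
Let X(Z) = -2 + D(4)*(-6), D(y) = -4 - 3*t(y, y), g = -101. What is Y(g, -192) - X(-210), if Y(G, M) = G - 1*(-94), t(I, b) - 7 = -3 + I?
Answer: -173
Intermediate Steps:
t(I, b) = 4 + I (t(I, b) = 7 + (-3 + I) = 4 + I)
Y(G, M) = 94 + G (Y(G, M) = G + 94 = 94 + G)
D(y) = -16 - 3*y (D(y) = -4 - 3*(4 + y) = -4 + (-12 - 3*y) = -16 - 3*y)
X(Z) = 166 (X(Z) = -2 + (-16 - 3*4)*(-6) = -2 + (-16 - 12)*(-6) = -2 - 28*(-6) = -2 + 168 = 166)
Y(g, -192) - X(-210) = (94 - 101) - 1*166 = -7 - 166 = -173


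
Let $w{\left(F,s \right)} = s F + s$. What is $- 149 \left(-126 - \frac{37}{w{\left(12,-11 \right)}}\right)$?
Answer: $\frac{2679169}{143} \approx 18735.0$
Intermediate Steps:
$w{\left(F,s \right)} = s + F s$ ($w{\left(F,s \right)} = F s + s = s + F s$)
$- 149 \left(-126 - \frac{37}{w{\left(12,-11 \right)}}\right) = - 149 \left(-126 - \frac{37}{\left(-11\right) \left(1 + 12\right)}\right) = - 149 \left(-126 - \frac{37}{\left(-11\right) 13}\right) = - 149 \left(-126 - \frac{37}{-143}\right) = - 149 \left(-126 - - \frac{37}{143}\right) = - 149 \left(-126 + \frac{37}{143}\right) = \left(-149\right) \left(- \frac{17981}{143}\right) = \frac{2679169}{143}$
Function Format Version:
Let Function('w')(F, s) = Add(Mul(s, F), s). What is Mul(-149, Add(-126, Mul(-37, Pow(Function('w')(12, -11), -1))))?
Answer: Rational(2679169, 143) ≈ 18735.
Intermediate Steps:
Function('w')(F, s) = Add(s, Mul(F, s)) (Function('w')(F, s) = Add(Mul(F, s), s) = Add(s, Mul(F, s)))
Mul(-149, Add(-126, Mul(-37, Pow(Function('w')(12, -11), -1)))) = Mul(-149, Add(-126, Mul(-37, Pow(Mul(-11, Add(1, 12)), -1)))) = Mul(-149, Add(-126, Mul(-37, Pow(Mul(-11, 13), -1)))) = Mul(-149, Add(-126, Mul(-37, Pow(-143, -1)))) = Mul(-149, Add(-126, Mul(-37, Rational(-1, 143)))) = Mul(-149, Add(-126, Rational(37, 143))) = Mul(-149, Rational(-17981, 143)) = Rational(2679169, 143)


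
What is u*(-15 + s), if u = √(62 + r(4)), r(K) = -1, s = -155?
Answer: -170*√61 ≈ -1327.7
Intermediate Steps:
u = √61 (u = √(62 - 1) = √61 ≈ 7.8102)
u*(-15 + s) = √61*(-15 - 155) = √61*(-170) = -170*√61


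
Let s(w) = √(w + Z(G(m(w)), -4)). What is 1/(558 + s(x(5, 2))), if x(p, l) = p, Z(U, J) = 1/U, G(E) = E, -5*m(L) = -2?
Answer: 372/207571 - √30/622713 ≈ 0.0017834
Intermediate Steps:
m(L) = ⅖ (m(L) = -⅕*(-2) = ⅖)
s(w) = √(5/2 + w) (s(w) = √(w + 1/(⅖)) = √(w + 5/2) = √(5/2 + w))
1/(558 + s(x(5, 2))) = 1/(558 + √(10 + 4*5)/2) = 1/(558 + √(10 + 20)/2) = 1/(558 + √30/2)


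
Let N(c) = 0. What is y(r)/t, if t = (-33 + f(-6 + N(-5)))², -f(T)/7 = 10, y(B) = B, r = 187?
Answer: 187/10609 ≈ 0.017627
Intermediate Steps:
f(T) = -70 (f(T) = -7*10 = -70)
t = 10609 (t = (-33 - 70)² = (-103)² = 10609)
y(r)/t = 187/10609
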